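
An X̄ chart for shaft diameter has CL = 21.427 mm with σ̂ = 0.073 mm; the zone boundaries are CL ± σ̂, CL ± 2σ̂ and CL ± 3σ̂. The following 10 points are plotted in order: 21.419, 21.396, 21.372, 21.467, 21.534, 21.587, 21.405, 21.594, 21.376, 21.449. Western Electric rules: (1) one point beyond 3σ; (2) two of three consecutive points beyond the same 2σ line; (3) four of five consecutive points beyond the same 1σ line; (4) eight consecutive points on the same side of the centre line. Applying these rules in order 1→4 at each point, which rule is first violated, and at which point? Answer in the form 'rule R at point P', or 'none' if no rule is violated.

Zone of each point (C = within 1σ̂, B = 1σ̂–2σ̂, A = 2σ̂–3σ̂, * = beyond 3σ̂; sign = side of CL): 1:-C, 2:-C, 3:-C, 4:+C, 5:+B, 6:+A, 7:-C, 8:+A, 9:-C, 10:+C
Rule 2 (two of three consecutive points beyond the same 2σ limit) is satisfied at point 8.

rule 2 at point 8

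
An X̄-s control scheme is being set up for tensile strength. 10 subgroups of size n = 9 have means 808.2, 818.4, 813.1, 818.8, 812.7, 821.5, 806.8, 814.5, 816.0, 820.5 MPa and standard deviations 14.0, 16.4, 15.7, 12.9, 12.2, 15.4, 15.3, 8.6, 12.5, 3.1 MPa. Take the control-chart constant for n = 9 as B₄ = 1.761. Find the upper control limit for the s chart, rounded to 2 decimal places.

22.21

s̄ = (14.0 + 16.4 + 15.7 + 12.9 + 12.2 + 15.4 + 15.3 + 8.6 + 12.5 + 3.1) / 10 = 12.6100
UCL_s = B₄·s̄ = 1.761 × 12.6100 = 22.2062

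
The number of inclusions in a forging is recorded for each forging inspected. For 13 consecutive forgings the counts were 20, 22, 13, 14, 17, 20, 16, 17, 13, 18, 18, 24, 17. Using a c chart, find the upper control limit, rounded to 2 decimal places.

c̄ = (20 + 22 + 13 + 14 + 17 + 20 + 16 + 17 + 13 + 18 + 18 + 24 + 17) / 13 = 229 / 13 = 17.6154
UCL = c̄ + 3√c̄ = 17.6154 + 3 × √17.6154 = 17.6154 + 3 × 4.1971 = 30.2066

30.21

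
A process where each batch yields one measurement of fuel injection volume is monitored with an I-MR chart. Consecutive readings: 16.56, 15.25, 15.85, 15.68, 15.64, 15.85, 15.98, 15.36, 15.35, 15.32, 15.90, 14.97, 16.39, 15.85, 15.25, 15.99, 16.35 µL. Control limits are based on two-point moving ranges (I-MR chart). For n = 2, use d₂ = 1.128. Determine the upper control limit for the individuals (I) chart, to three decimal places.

X̄ = (16.56 + 15.25 + 15.85 + 15.68 + 15.64 + 15.85 + 15.98 + 15.36 + 15.35 + 15.32 + 15.90 + 14.97 + 16.39 + 15.85 + 15.25 + 15.99 + 16.35) / 17 = 15.7376
Moving ranges: 1.31, 0.60, 0.17, 0.04, 0.21, 0.13, 0.62, 0.01, 0.03, 0.58, 0.93, 1.42, 0.54, 0.60, 0.74, 0.36; M̄R̄ = 8.2900 / 16 = 0.5181
UCL = X̄ + 3·M̄R̄/d₂ = 15.7376 + 3 × 0.5181 / 1.128 = 17.1156

17.116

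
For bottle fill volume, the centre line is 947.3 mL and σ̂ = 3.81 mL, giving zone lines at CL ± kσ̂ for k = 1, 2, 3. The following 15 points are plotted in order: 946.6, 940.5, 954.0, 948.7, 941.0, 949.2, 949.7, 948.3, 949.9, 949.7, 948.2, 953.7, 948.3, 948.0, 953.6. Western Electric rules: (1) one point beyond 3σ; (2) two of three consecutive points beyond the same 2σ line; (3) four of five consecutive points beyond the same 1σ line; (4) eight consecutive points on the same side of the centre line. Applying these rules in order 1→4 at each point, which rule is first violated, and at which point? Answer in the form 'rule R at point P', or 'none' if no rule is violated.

rule 4 at point 13

Zone of each point (C = within 1σ̂, B = 1σ̂–2σ̂, A = 2σ̂–3σ̂, * = beyond 3σ̂; sign = side of CL): 1:-C, 2:-B, 3:+B, 4:+C, 5:-B, 6:+C, 7:+C, 8:+C, 9:+C, 10:+C, 11:+C, 12:+B, 13:+C, 14:+C, 15:+B
Rule 4 (eight consecutive points on the same side of the centre line) is satisfied at point 13.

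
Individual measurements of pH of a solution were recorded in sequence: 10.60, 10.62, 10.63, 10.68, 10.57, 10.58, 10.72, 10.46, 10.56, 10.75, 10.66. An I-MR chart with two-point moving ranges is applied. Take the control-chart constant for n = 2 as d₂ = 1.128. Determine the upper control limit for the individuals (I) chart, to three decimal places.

X̄ = (10.60 + 10.62 + 10.63 + 10.68 + 10.57 + 10.58 + 10.72 + 10.46 + 10.56 + 10.75 + 10.66) / 11 = 10.6209
Moving ranges: 0.02, 0.01, 0.05, 0.11, 0.01, 0.14, 0.26, 0.10, 0.19, 0.09; M̄R̄ = 0.9800 / 10 = 0.0980
UCL = X̄ + 3·M̄R̄/d₂ = 10.6209 + 3 × 0.0980 / 1.128 = 10.8815

10.882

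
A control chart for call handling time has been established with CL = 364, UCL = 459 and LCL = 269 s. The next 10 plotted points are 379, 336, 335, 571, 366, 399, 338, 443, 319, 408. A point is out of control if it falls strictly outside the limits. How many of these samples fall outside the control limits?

1

Compare each point to [269, 459]: sample 4 = 571 > UCL.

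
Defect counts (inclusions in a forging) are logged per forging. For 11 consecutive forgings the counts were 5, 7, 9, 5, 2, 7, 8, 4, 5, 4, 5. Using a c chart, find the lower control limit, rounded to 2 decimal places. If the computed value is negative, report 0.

0.00

c̄ = (5 + 7 + 9 + 5 + 2 + 7 + 8 + 4 + 5 + 4 + 5) / 11 = 61 / 11 = 5.5455
LCL = c̄ − 3√c̄ = 5.5455 − 3 × 2.3549 = -1.5192 → 0 (cannot be negative)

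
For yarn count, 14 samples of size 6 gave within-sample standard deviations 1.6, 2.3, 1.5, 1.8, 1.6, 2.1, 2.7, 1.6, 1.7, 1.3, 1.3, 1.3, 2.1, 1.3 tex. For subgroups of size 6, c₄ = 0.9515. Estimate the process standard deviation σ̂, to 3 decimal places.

1.817

s̄ = (1.6 + 2.3 + 1.5 + 1.8 + 1.6 + 2.1 + 2.7 + 1.6 + 1.7 + 1.3 + 1.3 + 1.3 + 2.1 + 1.3) / 14 = 1.7286
σ̂ = s̄ / c₄ = 1.7286 / 0.9515 = 1.8167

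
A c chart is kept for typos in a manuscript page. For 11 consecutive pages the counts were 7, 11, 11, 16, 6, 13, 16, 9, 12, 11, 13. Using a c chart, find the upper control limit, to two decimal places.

c̄ = (7 + 11 + 11 + 16 + 6 + 13 + 16 + 9 + 12 + 11 + 13) / 11 = 125 / 11 = 11.3636
UCL = c̄ + 3√c̄ = 11.3636 + 3 × √11.3636 = 11.3636 + 3 × 3.3710 = 21.4766

21.48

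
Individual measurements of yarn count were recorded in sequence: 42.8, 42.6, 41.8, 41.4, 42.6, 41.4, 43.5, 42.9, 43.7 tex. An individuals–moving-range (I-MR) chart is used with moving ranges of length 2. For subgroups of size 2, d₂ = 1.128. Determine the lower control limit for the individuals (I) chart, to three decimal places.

X̄ = (42.8 + 42.6 + 41.8 + 41.4 + 42.6 + 41.4 + 43.5 + 42.9 + 43.7) / 9 = 42.5222
Moving ranges: 0.2, 0.8, 0.4, 1.2, 1.2, 2.1, 0.6, 0.8; M̄R̄ = 7.3000 / 8 = 0.9125
LCL = X̄ − 3·M̄R̄/d₂ = 42.5222 − 3 × 0.9125 / 1.128 = 40.0954

40.095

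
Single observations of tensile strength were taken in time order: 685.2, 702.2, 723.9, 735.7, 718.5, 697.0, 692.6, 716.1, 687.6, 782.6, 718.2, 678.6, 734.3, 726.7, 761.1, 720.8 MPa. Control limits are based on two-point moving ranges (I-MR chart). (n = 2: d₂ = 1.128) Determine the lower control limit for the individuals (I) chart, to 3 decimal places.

X̄ = (685.2 + 702.2 + 723.9 + 735.7 + 718.5 + 697.0 + 692.6 + 716.1 + 687.6 + 782.6 + 718.2 + 678.6 + 734.3 + 726.7 + 761.1 + 720.8) / 16 = 717.5688
Moving ranges: 17.0, 21.7, 11.8, 17.2, 21.5, 4.4, 23.5, 28.5, 95.0, 64.4, 39.6, 55.7, 7.6, 34.4, 40.3; M̄R̄ = 482.6000 / 15 = 32.1733
LCL = X̄ − 3·M̄R̄/d₂ = 717.5688 − 3 × 32.1733 / 1.128 = 632.0014

632.001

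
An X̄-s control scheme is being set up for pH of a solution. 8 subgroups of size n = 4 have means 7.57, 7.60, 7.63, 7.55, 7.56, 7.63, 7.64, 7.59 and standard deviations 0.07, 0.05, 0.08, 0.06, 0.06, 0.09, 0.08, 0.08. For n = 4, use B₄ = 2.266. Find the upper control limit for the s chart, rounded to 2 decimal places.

s̄ = (0.07 + 0.05 + 0.08 + 0.06 + 0.06 + 0.09 + 0.08 + 0.08) / 8 = 0.0713
UCL_s = B₄·s̄ = 2.266 × 0.0713 = 0.1615

0.16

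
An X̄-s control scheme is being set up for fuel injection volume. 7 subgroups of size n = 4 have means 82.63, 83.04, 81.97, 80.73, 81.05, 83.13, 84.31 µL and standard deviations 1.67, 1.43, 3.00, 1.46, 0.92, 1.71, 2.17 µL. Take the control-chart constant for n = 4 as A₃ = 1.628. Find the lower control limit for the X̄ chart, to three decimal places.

79.534

X̄̄ = (82.63 + 83.04 + 81.97 + 80.73 + 81.05 + 83.13 + 84.31) / 7 = 82.4086
s̄ = (1.67 + 1.43 + 3.00 + 1.46 + 0.92 + 1.71 + 2.17) / 7 = 1.7657
LCL = X̄̄ − A₃·s̄ = 82.4086 − 1.628 × 1.7657 = 79.5340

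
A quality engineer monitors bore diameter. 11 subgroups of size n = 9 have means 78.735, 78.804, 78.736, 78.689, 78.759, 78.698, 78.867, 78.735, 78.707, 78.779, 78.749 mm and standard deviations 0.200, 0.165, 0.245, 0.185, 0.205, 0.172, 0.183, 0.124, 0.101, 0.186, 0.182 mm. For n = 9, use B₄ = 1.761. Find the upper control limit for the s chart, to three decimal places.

s̄ = (0.200 + 0.165 + 0.245 + 0.185 + 0.205 + 0.172 + 0.183 + 0.124 + 0.101 + 0.186 + 0.182) / 11 = 0.1771
UCL_s = B₄·s̄ = 1.761 × 0.1771 = 0.3119

0.312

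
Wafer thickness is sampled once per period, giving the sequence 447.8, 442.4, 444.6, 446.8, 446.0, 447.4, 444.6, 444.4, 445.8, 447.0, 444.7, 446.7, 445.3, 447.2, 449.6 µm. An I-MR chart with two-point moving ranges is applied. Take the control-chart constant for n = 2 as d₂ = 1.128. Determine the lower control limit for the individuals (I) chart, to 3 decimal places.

440.777

X̄ = (447.8 + 442.4 + 444.6 + 446.8 + 446.0 + 447.4 + 444.6 + 444.4 + 445.8 + 447.0 + 444.7 + 446.7 + 445.3 + 447.2 + 449.6) / 15 = 446.0200
Moving ranges: 5.4, 2.2, 2.2, 0.8, 1.4, 2.8, 0.2, 1.4, 1.2, 2.3, 2.0, 1.4, 1.9, 2.4; M̄R̄ = 27.6000 / 14 = 1.9714
LCL = X̄ − 3·M̄R̄/d₂ = 446.0200 − 3 × 1.9714 / 1.128 = 440.7768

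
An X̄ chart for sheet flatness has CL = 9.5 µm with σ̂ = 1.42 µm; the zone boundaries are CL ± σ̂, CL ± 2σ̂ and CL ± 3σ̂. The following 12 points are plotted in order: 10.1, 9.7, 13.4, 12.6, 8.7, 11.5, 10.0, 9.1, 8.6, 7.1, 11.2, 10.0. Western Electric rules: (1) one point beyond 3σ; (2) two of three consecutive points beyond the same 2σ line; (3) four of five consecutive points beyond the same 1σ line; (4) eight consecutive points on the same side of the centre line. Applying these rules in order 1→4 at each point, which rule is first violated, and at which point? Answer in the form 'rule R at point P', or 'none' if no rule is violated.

Zone of each point (C = within 1σ̂, B = 1σ̂–2σ̂, A = 2σ̂–3σ̂, * = beyond 3σ̂; sign = side of CL): 1:+C, 2:+C, 3:+A, 4:+A, 5:-C, 6:+B, 7:+C, 8:-C, 9:-C, 10:-B, 11:+B, 12:+C
Rule 2 (two of three consecutive points beyond the same 2σ limit) is satisfied at point 4.

rule 2 at point 4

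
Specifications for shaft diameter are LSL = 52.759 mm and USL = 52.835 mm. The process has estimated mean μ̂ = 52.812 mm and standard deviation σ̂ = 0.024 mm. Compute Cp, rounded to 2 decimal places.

Cp = (USL − LSL) / (6σ̂) = (52.835 − 52.759) / (6 × 0.024) = 0.0760 / 0.1440 = 0.5278

0.53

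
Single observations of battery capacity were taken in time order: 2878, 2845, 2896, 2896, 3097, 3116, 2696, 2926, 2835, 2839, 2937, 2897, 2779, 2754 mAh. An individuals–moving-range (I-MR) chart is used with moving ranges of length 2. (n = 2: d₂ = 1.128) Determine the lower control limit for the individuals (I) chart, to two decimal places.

2612.98

X̄ = (2878 + 2845 + 2896 + 2896 + 3097 + 3116 + 2696 + 2926 + 2835 + 2839 + 2937 + 2897 + 2779 + 2754) / 14 = 2885.0714
Moving ranges: 33, 51, 0, 201, 19, 420, 230, 91, 4, 98, 40, 118, 25; M̄R̄ = 1330.0000 / 13 = 102.3077
LCL = X̄ − 3·M̄R̄/d₂ = 2885.0714 − 3 × 102.3077 / 1.128 = 2612.9765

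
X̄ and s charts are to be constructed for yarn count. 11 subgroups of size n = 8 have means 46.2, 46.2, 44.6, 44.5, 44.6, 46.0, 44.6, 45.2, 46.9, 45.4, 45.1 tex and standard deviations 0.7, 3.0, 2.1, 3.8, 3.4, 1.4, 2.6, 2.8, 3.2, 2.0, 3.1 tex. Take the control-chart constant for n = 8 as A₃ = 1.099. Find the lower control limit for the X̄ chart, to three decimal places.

42.583

X̄̄ = (46.2 + 46.2 + 44.6 + 44.5 + 44.6 + 46.0 + 44.6 + 45.2 + 46.9 + 45.4 + 45.1) / 11 = 45.3909
s̄ = (0.7 + 3.0 + 2.1 + 3.8 + 3.4 + 1.4 + 2.6 + 2.8 + 3.2 + 2.0 + 3.1) / 11 = 2.5545
LCL = X̄̄ − A₃·s̄ = 45.3909 − 1.099 × 2.5545 = 42.5835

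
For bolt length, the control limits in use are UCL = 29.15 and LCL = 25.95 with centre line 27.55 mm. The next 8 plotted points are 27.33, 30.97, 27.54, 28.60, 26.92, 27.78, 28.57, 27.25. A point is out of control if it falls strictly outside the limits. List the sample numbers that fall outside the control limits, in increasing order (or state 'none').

2

Compare each point to [25.95, 29.15]: sample 2 = 30.97 > UCL.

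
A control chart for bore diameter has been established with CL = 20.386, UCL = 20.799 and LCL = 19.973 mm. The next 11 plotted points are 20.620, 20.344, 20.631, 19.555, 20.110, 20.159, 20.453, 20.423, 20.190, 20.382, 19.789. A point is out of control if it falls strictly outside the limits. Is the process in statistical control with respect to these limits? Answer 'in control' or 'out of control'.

Compare each point to [19.973, 20.799]: sample 4 = 19.555 < LCL; sample 11 = 19.789 < LCL.

out of control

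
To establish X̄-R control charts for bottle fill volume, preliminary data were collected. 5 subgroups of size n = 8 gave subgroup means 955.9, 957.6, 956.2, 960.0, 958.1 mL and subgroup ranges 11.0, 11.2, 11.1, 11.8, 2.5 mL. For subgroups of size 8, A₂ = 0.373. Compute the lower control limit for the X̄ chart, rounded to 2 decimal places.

954.01

X̄̄ = (955.9 + 957.6 + 956.2 + 960.0 + 958.1) / 5 = 4787.8000 / 5 = 957.5600
R̄ = (11.0 + 11.2 + 11.1 + 11.8 + 2.5) / 5 = 47.6000 / 5 = 9.5200
LCL = X̄̄ − A₂·R̄ = 957.5600 − 0.373 × 9.5200 = 954.0090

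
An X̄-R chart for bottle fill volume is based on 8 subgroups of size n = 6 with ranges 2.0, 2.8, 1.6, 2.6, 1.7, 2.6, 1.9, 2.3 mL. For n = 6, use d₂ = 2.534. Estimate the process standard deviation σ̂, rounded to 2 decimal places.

R̄ = (2.0 + 2.8 + 1.6 + 2.6 + 1.7 + 2.6 + 1.9 + 2.3) / 8 = 2.1875
σ̂ = R̄ / d₂ = 2.1875 / 2.534 = 0.8633

0.86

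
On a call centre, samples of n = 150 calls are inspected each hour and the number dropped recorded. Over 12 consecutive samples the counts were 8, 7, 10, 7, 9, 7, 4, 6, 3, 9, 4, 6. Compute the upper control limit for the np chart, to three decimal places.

14.239

p̄ = Σdᵢ / (k·n) = 80 / (12 × 150) = 0.04444
UCL = np̄ + 3·√(np̄(1−p̄)) = 6.6667 + 3 × √(6.6667×0.95556) = 6.6667 + 3 × 2.5240 = 14.2385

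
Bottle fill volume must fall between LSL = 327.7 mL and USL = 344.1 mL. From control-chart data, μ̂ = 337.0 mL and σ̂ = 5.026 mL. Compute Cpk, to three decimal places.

0.471

Cpu = (USL − μ̂) / (3σ̂) = (344.1 − 337.0) / (3 × 5.026) = 0.4709; Cpl = (μ̂ − LSL) / (3σ̂) = (337.0 − 327.7) / (3 × 5.026) = 0.6168; Cpk = min(Cpu, Cpl) = 0.4709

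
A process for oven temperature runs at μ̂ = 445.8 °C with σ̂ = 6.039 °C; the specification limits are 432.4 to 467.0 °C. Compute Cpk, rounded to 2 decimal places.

0.74

Cpu = (USL − μ̂) / (3σ̂) = (467.0 − 445.8) / (3 × 6.039) = 1.1702; Cpl = (μ̂ − LSL) / (3σ̂) = (445.8 − 432.4) / (3 × 6.039) = 0.7396; Cpk = min(Cpu, Cpl) = 0.7396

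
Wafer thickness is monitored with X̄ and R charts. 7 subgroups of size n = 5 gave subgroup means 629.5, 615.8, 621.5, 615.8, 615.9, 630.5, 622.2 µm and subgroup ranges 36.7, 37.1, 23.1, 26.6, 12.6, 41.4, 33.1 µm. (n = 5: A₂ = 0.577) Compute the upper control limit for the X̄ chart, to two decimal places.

638.96

X̄̄ = (629.5 + 615.8 + 621.5 + 615.8 + 615.9 + 630.5 + 622.2) / 7 = 4351.2000 / 7 = 621.6000
R̄ = (36.7 + 37.1 + 23.1 + 26.6 + 12.6 + 41.4 + 33.1) / 7 = 210.6000 / 7 = 30.0857
UCL = X̄̄ + A₂·R̄ = 621.6000 + 0.577 × 30.0857 = 638.9595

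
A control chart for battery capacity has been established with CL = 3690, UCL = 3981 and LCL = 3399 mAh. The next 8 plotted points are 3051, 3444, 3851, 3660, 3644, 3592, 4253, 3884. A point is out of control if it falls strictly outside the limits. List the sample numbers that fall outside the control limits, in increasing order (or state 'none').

Compare each point to [3399, 3981]: sample 1 = 3051 < LCL; sample 7 = 4253 > UCL.

1, 7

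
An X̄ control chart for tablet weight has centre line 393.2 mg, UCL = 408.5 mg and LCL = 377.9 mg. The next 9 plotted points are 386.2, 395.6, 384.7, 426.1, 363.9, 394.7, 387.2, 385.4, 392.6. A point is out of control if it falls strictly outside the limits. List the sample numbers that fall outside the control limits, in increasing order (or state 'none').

Compare each point to [377.9, 408.5]: sample 4 = 426.1 > UCL; sample 5 = 363.9 < LCL.

4, 5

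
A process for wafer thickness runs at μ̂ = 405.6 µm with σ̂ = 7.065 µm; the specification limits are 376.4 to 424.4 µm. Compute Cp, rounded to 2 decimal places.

Cp = (USL − LSL) / (6σ̂) = (424.4 − 376.4) / (6 × 7.065) = 48.0000 / 42.3900 = 1.1323

1.13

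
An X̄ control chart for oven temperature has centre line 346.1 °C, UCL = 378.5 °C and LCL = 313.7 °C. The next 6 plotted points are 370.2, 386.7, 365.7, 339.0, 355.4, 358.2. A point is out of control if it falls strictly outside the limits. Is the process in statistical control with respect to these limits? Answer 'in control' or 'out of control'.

Compare each point to [313.7, 378.5]: sample 2 = 386.7 > UCL.

out of control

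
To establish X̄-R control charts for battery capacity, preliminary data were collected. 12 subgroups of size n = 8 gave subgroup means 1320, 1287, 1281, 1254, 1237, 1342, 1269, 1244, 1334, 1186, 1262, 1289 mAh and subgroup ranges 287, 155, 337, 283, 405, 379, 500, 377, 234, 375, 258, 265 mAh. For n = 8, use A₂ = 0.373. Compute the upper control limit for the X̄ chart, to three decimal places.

1395.243

X̄̄ = (1320 + 1287 + 1281 + 1254 + 1237 + 1342 + 1269 + 1244 + 1334 + 1186 + 1262 + 1289) / 12 = 15305.0000 / 12 = 1275.4167
R̄ = (287 + 155 + 337 + 283 + 405 + 379 + 500 + 377 + 234 + 375 + 258 + 265) / 12 = 3855.0000 / 12 = 321.2500
UCL = X̄̄ + A₂·R̄ = 1275.4167 + 0.373 × 321.2500 = 1395.2429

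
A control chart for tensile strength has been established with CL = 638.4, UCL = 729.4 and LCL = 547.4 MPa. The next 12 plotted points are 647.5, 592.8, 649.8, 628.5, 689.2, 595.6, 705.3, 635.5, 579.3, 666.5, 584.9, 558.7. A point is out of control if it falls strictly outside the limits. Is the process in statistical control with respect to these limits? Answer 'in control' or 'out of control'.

All 12 points lie within [547.4, 729.4].

in control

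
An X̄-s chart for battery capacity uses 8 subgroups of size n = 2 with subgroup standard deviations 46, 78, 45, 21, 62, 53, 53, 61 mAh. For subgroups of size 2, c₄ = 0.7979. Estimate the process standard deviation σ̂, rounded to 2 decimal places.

65.64

s̄ = (46 + 78 + 45 + 21 + 62 + 53 + 53 + 61) / 8 = 52.3750
σ̂ = s̄ / c₄ = 52.3750 / 0.7979 = 65.6411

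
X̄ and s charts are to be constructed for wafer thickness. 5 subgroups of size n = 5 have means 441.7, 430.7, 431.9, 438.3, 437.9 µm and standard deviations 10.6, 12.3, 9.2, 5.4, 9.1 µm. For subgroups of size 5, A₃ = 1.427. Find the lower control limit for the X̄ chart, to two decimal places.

422.80

X̄̄ = (441.7 + 430.7 + 431.9 + 438.3 + 437.9) / 5 = 436.1000
s̄ = (10.6 + 12.3 + 9.2 + 5.4 + 9.1) / 5 = 9.3200
LCL = X̄̄ − A₃·s̄ = 436.1000 − 1.427 × 9.3200 = 422.8004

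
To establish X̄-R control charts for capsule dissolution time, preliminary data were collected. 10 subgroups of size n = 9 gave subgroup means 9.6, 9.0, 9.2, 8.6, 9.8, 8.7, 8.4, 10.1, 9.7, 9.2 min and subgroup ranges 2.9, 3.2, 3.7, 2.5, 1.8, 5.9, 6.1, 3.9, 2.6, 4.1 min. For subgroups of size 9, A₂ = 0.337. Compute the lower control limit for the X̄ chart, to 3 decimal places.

X̄̄ = (9.6 + 9.0 + 9.2 + 8.6 + 9.8 + 8.7 + 8.4 + 10.1 + 9.7 + 9.2) / 10 = 92.3000 / 10 = 9.2300
R̄ = (2.9 + 3.2 + 3.7 + 2.5 + 1.8 + 5.9 + 6.1 + 3.9 + 2.6 + 4.1) / 10 = 36.7000 / 10 = 3.6700
LCL = X̄̄ − A₂·R̄ = 9.2300 − 0.337 × 3.6700 = 7.9932

7.993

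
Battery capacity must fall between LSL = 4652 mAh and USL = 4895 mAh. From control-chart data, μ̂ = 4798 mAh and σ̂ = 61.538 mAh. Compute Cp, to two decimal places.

Cp = (USL − LSL) / (6σ̂) = (4895 − 4652) / (6 × 61.538) = 243.0000 / 369.2280 = 0.6581

0.66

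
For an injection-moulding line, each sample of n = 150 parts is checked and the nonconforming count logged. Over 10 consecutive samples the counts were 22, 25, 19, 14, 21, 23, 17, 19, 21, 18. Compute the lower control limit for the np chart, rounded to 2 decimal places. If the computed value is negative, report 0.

p̄ = Σdᵢ / (k·n) = 199 / (10 × 150) = 0.13267
LCL = np̄ − 3·√(np̄(1−p̄)) = 19.9000 − 3 × 4.1545 = 7.4365

7.44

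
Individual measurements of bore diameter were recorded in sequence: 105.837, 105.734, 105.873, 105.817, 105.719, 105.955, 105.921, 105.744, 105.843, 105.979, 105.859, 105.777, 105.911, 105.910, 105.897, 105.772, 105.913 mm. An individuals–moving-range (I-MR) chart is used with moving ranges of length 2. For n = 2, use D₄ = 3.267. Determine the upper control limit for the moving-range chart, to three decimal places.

Moving ranges: 0.103, 0.139, 0.056, 0.098, 0.236, 0.034, 0.177, 0.099, 0.136, 0.120, 0.082, 0.134, 0.001, 0.013, 0.125, 0.141; M̄R̄ = 1.6940 / 16 = 0.1059
UCL_MR = D₄·M̄R̄ = 3.267 × 0.1059 = 0.3459

0.346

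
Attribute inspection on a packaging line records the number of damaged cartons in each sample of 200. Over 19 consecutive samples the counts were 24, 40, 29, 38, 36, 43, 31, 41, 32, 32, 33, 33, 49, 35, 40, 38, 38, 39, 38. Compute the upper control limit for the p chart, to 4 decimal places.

0.2630

p̄ = Σdᵢ / (k·n) = 689 / (19 × 200) = 0.18132
UCL = p̄ + 3·√(p̄(1−p̄)/n) = 0.18132 + 3 × √(0.18132×0.81868/200) = 0.18132 + 3 × 0.02724 = 0.26305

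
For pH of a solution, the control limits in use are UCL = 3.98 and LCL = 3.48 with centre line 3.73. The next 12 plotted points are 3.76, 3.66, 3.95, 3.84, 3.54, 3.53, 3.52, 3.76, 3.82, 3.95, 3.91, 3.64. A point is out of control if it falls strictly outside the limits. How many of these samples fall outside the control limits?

0

All 12 points lie within [3.48, 3.98].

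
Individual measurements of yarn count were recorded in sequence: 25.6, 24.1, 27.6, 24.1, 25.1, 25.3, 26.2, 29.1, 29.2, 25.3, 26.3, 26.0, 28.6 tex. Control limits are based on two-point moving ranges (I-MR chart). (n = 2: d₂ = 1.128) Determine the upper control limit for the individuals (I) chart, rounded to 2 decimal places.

X̄ = (25.6 + 24.1 + 27.6 + 24.1 + 25.1 + 25.3 + 26.2 + 29.1 + 29.2 + 25.3 + 26.3 + 26.0 + 28.6) / 13 = 26.3462
Moving ranges: 1.5, 3.5, 3.5, 1.0, 0.2, 0.9, 2.9, 0.1, 3.9, 1.0, 0.3, 2.6; M̄R̄ = 21.4000 / 12 = 1.7833
UCL = X̄ + 3·M̄R̄/d₂ = 26.3462 + 3 × 1.7833 / 1.128 = 31.0891

31.09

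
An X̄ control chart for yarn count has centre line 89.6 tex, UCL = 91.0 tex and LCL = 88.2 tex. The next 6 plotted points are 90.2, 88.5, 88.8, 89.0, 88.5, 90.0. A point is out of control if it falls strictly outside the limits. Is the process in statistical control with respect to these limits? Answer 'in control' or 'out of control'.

All 6 points lie within [88.2, 91.0].

in control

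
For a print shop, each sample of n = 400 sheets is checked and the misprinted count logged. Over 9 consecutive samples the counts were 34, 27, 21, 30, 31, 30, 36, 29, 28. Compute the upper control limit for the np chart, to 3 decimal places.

p̄ = Σdᵢ / (k·n) = 266 / (9 × 400) = 0.07389
UCL = np̄ + 3·√(np̄(1−p̄)) = 29.5556 + 3 × √(29.5556×0.92611) = 29.5556 + 3 × 5.2318 = 45.2510

45.251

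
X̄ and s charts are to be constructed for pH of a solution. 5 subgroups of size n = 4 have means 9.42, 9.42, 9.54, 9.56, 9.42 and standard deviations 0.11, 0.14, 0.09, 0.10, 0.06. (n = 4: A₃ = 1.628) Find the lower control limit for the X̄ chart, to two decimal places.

X̄̄ = (9.42 + 9.42 + 9.54 + 9.56 + 9.42) / 5 = 9.4720
s̄ = (0.11 + 0.14 + 0.09 + 0.10 + 0.06) / 5 = 0.1000
LCL = X̄̄ − A₃·s̄ = 9.4720 − 1.628 × 0.1000 = 9.3092

9.31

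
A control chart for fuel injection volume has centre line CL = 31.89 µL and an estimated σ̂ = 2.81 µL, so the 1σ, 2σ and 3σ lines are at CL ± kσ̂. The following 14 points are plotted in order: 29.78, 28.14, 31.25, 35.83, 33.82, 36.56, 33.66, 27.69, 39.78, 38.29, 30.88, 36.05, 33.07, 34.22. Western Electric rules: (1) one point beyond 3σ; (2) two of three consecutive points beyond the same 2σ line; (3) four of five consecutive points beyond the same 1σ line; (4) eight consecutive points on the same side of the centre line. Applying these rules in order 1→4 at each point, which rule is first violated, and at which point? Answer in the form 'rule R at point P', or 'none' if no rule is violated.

rule 2 at point 10

Zone of each point (C = within 1σ̂, B = 1σ̂–2σ̂, A = 2σ̂–3σ̂, * = beyond 3σ̂; sign = side of CL): 1:-C, 2:-B, 3:-C, 4:+B, 5:+C, 6:+B, 7:+C, 8:-B, 9:+A, 10:+A, 11:-C, 12:+B, 13:+C, 14:+C
Rule 2 (two of three consecutive points beyond the same 2σ limit) is satisfied at point 10.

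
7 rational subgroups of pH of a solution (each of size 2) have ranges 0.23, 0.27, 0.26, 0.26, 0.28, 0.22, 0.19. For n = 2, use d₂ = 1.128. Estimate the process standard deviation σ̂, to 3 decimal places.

0.217

R̄ = (0.23 + 0.27 + 0.26 + 0.26 + 0.28 + 0.22 + 0.19) / 7 = 0.2443
σ̂ = R̄ / d₂ = 0.2443 / 1.128 = 0.2166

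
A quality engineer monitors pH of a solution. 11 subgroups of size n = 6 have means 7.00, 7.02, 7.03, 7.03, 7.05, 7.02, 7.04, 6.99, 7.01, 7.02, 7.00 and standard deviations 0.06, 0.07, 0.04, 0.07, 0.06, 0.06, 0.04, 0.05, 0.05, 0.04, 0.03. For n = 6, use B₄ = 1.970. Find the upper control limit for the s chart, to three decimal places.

0.102

s̄ = (0.06 + 0.07 + 0.04 + 0.07 + 0.06 + 0.06 + 0.04 + 0.05 + 0.05 + 0.04 + 0.03) / 11 = 0.0518
UCL_s = B₄·s̄ = 1.970 × 0.0518 = 0.1021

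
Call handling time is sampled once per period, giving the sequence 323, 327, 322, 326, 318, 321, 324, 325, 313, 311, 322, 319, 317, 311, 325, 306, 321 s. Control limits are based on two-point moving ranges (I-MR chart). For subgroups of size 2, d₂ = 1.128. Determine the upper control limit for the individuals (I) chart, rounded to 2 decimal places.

X̄ = (323 + 327 + 322 + 326 + 318 + 321 + 324 + 325 + 313 + 311 + 322 + 319 + 317 + 311 + 325 + 306 + 321) / 17 = 319.4706
Moving ranges: 4, 5, 4, 8, 3, 3, 1, 12, 2, 11, 3, 2, 6, 14, 19, 15; M̄R̄ = 112.0000 / 16 = 7.0000
UCL = X̄ + 3·M̄R̄/d₂ = 319.4706 + 3 × 7.0000 / 1.128 = 338.0876

338.09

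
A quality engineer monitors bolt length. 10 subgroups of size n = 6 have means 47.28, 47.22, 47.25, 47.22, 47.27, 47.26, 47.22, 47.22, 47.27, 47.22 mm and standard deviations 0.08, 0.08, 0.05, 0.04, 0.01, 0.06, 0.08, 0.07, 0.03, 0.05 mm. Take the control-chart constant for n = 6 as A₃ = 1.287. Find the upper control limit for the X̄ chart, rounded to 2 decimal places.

47.31

X̄̄ = (47.28 + 47.22 + 47.25 + 47.22 + 47.27 + 47.26 + 47.22 + 47.22 + 47.27 + 47.22) / 10 = 47.2430
s̄ = (0.08 + 0.08 + 0.05 + 0.04 + 0.01 + 0.06 + 0.08 + 0.07 + 0.03 + 0.05) / 10 = 0.0550
UCL = X̄̄ + A₃·s̄ = 47.2430 + 1.287 × 0.0550 = 47.3138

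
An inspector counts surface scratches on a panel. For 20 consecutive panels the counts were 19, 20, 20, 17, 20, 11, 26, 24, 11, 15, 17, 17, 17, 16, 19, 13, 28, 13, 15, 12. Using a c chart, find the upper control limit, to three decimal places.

30.050

c̄ = (19 + 20 + 20 + 17 + 20 + 11 + 26 + 24 + 11 + 15 + 17 + 17 + 17 + 16 + 19 + 13 + 28 + 13 + 15 + 12) / 20 = 350 / 20 = 17.5000
UCL = c̄ + 3√c̄ = 17.5000 + 3 × √17.5000 = 17.5000 + 3 × 4.1833 = 30.0499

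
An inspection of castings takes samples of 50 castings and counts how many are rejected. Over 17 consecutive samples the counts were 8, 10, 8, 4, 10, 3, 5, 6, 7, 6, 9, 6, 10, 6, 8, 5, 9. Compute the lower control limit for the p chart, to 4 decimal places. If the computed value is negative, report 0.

p̄ = Σdᵢ / (k·n) = 120 / (17 × 50) = 0.14118
LCL = p̄ − 3·√(p̄(1−p̄)/n) = 0.14118 − 3 × 0.04924 = -0.00655 → 0 (negative, so LCL = 0)

0.0000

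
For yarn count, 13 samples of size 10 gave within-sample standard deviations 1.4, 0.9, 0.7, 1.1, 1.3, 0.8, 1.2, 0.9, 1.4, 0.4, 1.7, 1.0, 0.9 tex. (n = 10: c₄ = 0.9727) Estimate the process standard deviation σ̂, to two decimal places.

1.08

s̄ = (1.4 + 0.9 + 0.7 + 1.1 + 1.3 + 0.8 + 1.2 + 0.9 + 1.4 + 0.4 + 1.7 + 1.0 + 0.9) / 13 = 1.0538
σ̂ = s̄ / c₄ = 1.0538 / 0.9727 = 1.0834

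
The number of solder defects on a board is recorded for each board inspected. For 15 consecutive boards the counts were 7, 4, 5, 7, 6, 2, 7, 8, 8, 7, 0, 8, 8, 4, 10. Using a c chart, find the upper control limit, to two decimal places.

13.46

c̄ = (7 + 4 + 5 + 7 + 6 + 2 + 7 + 8 + 8 + 7 + 0 + 8 + 8 + 4 + 10) / 15 = 91 / 15 = 6.0667
UCL = c̄ + 3√c̄ = 6.0667 + 3 × √6.0667 = 6.0667 + 3 × 2.4631 = 13.4558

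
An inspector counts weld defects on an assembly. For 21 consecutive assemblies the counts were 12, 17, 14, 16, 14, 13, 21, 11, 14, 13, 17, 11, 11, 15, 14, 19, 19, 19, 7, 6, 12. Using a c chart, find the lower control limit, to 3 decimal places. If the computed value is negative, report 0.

2.804

c̄ = (12 + 17 + 14 + 16 + 14 + 13 + 21 + 11 + 14 + 13 + 17 + 11 + 11 + 15 + 14 + 19 + 19 + 19 + 7 + 6 + 12) / 21 = 295 / 21 = 14.0476
LCL = c̄ − 3√c̄ = 14.0476 − 3 × 3.7480 = 2.8036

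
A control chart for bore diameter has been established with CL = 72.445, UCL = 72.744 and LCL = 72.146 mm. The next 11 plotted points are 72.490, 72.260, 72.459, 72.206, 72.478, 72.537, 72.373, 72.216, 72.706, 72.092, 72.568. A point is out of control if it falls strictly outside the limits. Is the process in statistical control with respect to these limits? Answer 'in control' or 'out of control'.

Compare each point to [72.146, 72.744]: sample 10 = 72.092 < LCL.

out of control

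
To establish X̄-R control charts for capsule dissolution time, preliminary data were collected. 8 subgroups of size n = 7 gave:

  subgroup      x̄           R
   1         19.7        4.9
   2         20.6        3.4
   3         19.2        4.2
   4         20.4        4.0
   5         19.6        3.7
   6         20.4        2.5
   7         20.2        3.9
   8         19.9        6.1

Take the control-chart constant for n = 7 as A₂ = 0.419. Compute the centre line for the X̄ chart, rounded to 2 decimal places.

20.00

X̄̄ = (19.7 + 20.6 + 19.2 + 20.4 + 19.6 + 20.4 + 20.2 + 19.9) / 8 = 160.0000 / 8 = 20.0000
CL = X̄̄ = 20.0000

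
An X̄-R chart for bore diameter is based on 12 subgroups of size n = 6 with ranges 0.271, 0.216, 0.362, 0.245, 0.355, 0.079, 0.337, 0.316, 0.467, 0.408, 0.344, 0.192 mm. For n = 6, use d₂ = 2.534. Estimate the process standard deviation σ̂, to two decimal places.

0.12

R̄ = (0.271 + 0.216 + 0.362 + 0.245 + 0.355 + 0.079 + 0.337 + 0.316 + 0.467 + 0.408 + 0.344 + 0.192) / 12 = 0.2993
σ̂ = R̄ / d₂ = 0.2993 / 2.534 = 0.1181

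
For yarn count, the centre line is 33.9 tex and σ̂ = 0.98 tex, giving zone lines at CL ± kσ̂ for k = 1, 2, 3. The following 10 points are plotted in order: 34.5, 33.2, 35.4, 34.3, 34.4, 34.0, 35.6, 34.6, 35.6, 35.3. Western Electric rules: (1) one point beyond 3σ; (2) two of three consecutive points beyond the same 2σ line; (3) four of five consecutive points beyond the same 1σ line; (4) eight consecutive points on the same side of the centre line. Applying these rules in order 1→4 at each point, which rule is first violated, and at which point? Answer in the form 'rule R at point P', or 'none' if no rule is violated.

Zone of each point (C = within 1σ̂, B = 1σ̂–2σ̂, A = 2σ̂–3σ̂, * = beyond 3σ̂; sign = side of CL): 1:+C, 2:-C, 3:+B, 4:+C, 5:+C, 6:+C, 7:+B, 8:+C, 9:+B, 10:+B
Rule 4 (eight consecutive points on the same side of the centre line) is satisfied at point 10.

rule 4 at point 10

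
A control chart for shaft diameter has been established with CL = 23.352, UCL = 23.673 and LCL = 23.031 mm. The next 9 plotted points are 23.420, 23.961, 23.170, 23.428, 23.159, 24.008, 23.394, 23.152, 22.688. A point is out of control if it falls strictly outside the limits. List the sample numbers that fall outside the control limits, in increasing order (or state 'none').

2, 6, 9

Compare each point to [23.031, 23.673]: sample 2 = 23.961 > UCL; sample 6 = 24.008 > UCL; sample 9 = 22.688 < LCL.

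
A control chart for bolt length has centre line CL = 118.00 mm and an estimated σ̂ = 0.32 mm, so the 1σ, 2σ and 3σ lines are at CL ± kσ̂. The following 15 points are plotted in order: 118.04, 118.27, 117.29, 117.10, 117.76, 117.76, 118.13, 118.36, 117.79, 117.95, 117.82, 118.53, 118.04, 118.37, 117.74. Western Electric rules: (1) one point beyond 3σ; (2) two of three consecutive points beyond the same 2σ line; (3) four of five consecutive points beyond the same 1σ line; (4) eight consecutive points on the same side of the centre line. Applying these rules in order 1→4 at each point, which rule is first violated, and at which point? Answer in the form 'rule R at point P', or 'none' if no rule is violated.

rule 2 at point 4

Zone of each point (C = within 1σ̂, B = 1σ̂–2σ̂, A = 2σ̂–3σ̂, * = beyond 3σ̂; sign = side of CL): 1:+C, 2:+C, 3:-A, 4:-A, 5:-C, 6:-C, 7:+C, 8:+B, 9:-C, 10:-C, 11:-C, 12:+B, 13:+C, 14:+B, 15:-C
Rule 2 (two of three consecutive points beyond the same 2σ limit) is satisfied at point 4.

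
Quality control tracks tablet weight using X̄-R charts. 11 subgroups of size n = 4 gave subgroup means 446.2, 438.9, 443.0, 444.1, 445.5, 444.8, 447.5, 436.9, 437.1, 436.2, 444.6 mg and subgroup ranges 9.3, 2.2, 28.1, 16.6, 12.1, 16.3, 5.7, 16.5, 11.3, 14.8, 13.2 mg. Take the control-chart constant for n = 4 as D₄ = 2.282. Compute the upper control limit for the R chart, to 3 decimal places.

30.309

R̄ = (9.3 + 2.2 + 28.1 + 16.6 + 12.1 + 16.3 + 5.7 + 16.5 + 11.3 + 14.8 + 13.2) / 11 = 146.1000 / 11 = 13.2818
UCL_R = D₄·R̄ = 2.282 × 13.2818 = 30.3091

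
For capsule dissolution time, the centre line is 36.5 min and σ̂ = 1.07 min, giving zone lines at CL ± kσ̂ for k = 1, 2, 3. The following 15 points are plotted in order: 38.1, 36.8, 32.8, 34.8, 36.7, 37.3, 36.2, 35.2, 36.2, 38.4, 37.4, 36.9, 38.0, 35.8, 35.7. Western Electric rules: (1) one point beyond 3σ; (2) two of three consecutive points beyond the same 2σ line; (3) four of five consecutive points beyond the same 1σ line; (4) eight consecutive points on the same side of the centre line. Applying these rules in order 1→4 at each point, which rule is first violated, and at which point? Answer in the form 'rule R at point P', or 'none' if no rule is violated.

rule 1 at point 3

Zone of each point (C = within 1σ̂, B = 1σ̂–2σ̂, A = 2σ̂–3σ̂, * = beyond 3σ̂; sign = side of CL): 1:+B, 2:+C, 3:-*, 4:-B, 5:+C, 6:+C, 7:-C, 8:-B, 9:-C, 10:+B, 11:+C, 12:+C, 13:+B, 14:-C, 15:-C
Rule 1 (one point beyond the 3σ limits) is satisfied at point 3.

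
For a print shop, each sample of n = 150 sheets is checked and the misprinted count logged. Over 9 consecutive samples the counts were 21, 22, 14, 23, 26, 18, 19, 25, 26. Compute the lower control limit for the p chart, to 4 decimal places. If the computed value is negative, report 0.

p̄ = Σdᵢ / (k·n) = 194 / (9 × 150) = 0.14370
LCL = p̄ − 3·√(p̄(1−p̄)/n) = 0.14370 − 3 × 0.02864 = 0.05778

0.0578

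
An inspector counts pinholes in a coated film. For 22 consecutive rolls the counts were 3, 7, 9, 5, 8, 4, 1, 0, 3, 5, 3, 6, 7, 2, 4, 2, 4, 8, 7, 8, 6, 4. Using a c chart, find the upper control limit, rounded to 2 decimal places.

c̄ = (3 + 7 + 9 + 5 + 8 + 4 + 1 + 0 + 3 + 5 + 3 + 6 + 7 + 2 + 4 + 2 + 4 + 8 + 7 + 8 + 6 + 4) / 22 = 106 / 22 = 4.8182
UCL = c̄ + 3√c̄ = 4.8182 + 3 × √4.8182 = 4.8182 + 3 × 2.1950 = 11.4033

11.40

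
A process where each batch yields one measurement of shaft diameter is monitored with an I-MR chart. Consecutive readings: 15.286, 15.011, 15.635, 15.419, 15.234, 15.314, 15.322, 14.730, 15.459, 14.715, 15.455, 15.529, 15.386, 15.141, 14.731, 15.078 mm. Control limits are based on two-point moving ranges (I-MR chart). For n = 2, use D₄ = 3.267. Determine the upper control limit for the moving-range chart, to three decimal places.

Moving ranges: 0.275, 0.624, 0.216, 0.185, 0.080, 0.008, 0.592, 0.729, 0.744, 0.740, 0.074, 0.143, 0.245, 0.410, 0.347; M̄R̄ = 5.4120 / 15 = 0.3608
UCL_MR = D₄·M̄R̄ = 3.267 × 0.3608 = 1.1787

1.179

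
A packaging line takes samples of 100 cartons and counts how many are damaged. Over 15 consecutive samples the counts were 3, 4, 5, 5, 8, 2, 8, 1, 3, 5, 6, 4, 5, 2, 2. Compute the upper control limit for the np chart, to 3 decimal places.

p̄ = Σdᵢ / (k·n) = 63 / (15 × 100) = 0.04200
UCL = np̄ + 3·√(np̄(1−p̄)) = 4.2000 + 3 × √(4.2000×0.95800) = 4.2000 + 3 × 2.0059 = 10.2177

10.218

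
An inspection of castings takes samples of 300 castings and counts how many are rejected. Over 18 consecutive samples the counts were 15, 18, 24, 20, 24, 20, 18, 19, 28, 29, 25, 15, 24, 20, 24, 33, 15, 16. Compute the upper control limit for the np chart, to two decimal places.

p̄ = Σdᵢ / (k·n) = 387 / (18 × 300) = 0.07167
UCL = np̄ + 3·√(np̄(1−p̄)) = 21.5000 + 3 × √(21.5000×0.92833) = 21.5000 + 3 × 4.4676 = 34.9027

34.90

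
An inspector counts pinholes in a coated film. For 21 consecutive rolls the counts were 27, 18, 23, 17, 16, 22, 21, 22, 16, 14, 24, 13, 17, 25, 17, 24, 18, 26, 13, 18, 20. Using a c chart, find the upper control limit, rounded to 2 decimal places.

c̄ = (27 + 18 + 23 + 17 + 16 + 22 + 21 + 22 + 16 + 14 + 24 + 13 + 17 + 25 + 17 + 24 + 18 + 26 + 13 + 18 + 20) / 21 = 411 / 21 = 19.5714
UCL = c̄ + 3√c̄ = 19.5714 + 3 × √19.5714 = 19.5714 + 3 × 4.4240 = 32.8433

32.84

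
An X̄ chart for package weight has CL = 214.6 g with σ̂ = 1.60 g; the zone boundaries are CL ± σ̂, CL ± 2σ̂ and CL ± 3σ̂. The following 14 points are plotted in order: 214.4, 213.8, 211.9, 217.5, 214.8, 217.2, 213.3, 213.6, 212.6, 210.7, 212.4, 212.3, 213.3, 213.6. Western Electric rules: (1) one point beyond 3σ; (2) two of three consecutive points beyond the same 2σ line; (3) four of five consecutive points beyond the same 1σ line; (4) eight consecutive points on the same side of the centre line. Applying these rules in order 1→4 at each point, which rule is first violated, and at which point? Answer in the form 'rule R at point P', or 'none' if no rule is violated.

Zone of each point (C = within 1σ̂, B = 1σ̂–2σ̂, A = 2σ̂–3σ̂, * = beyond 3σ̂; sign = side of CL): 1:-C, 2:-C, 3:-B, 4:+B, 5:+C, 6:+B, 7:-C, 8:-C, 9:-B, 10:-A, 11:-B, 12:-B, 13:-C, 14:-C
Rule 3 (four of five consecutive points beyond the same 1σ limit) is satisfied at point 12.

rule 3 at point 12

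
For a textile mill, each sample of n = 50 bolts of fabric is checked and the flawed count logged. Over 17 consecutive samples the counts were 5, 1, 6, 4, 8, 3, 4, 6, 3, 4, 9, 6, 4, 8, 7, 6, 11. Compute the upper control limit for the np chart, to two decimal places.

12.27

p̄ = Σdᵢ / (k·n) = 95 / (17 × 50) = 0.11176
UCL = np̄ + 3·√(np̄(1−p̄)) = 5.5882 + 3 × √(5.5882×0.88824) = 5.5882 + 3 × 2.2279 = 12.2720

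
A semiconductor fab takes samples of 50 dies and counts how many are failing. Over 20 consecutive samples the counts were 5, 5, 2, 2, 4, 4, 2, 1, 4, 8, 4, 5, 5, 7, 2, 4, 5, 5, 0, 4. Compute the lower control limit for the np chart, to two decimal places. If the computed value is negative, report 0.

p̄ = Σdᵢ / (k·n) = 78 / (20 × 50) = 0.07800
LCL = np̄ − 3·√(np̄(1−p̄)) = 3.9000 − 3 × 1.8963 = -1.7888 → 0 (negative, so LCL = 0)

0.00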